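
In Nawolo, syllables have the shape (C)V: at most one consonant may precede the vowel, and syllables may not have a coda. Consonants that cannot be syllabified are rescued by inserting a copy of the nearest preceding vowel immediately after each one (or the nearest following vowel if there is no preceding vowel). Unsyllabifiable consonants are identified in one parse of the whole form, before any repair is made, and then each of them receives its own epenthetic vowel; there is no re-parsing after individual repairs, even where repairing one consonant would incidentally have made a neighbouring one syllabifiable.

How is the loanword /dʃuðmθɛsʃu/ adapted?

Under (C)V, the unsyllabifiable consonants are /d/, /ð/, /m/, /s/ (no codas are permitted; onsets are limited to one consonant).
Each unlicensed consonant becomes the onset of a new syllable: /d/ → /du/, /ð/ → /ðu/, /m/ → /mu/, /s/ → /sɛ/.

duʃuðumuθɛsɛʃu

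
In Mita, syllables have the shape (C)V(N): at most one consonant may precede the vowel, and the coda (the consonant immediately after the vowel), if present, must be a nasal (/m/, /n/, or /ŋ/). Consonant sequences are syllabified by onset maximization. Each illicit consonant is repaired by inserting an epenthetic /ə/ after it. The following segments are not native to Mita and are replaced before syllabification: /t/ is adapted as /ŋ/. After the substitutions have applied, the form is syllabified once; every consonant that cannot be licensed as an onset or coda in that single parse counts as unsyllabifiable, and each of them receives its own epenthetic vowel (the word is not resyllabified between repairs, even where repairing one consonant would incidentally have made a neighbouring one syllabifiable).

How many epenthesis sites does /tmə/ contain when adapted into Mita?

1

After substitution the input is /ŋmə/.
The unsyllabifiable consonants are /ŋ/; each receives one epenthetic vowel.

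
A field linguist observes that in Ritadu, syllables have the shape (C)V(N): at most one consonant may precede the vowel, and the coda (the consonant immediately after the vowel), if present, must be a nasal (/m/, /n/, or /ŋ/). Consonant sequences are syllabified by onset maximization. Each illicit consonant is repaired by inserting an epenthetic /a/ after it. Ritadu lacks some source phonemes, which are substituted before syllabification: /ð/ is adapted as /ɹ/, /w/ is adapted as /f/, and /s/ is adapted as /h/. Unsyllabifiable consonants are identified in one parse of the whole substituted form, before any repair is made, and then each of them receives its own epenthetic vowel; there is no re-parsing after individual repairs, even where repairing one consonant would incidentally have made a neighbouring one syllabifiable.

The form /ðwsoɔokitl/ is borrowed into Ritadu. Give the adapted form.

Substitution: /ð/ → /ɹ/, /w/ → /f/, /s/ → /h/, giving /ɹfhoɔokitl/.
The consonants /ɹ/, /f/, /t/, /l/ cannot be parsed into a legal (C)V(N) syllable (only a nasal (/m/, /n/, or /ŋ/) is licensed in coda position; onsets are limited to one consonant).
Inserting the epenthetic vowel yields /ɹ/ → /ɹa/, /f/ → /fa/, /t/ → /ta/, /l/ → /la/.

ɹafahoɔokitala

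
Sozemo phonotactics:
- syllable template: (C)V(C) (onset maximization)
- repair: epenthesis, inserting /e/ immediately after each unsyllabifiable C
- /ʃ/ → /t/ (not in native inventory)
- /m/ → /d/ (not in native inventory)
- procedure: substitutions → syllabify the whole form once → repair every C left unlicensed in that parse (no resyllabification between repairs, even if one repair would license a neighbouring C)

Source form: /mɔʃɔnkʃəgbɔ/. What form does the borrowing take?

dɔtɔnketəgbɔ

Substitution: /m/ → /d/, /ʃ/ → /t/, giving /dɔtɔnktəgbɔ/.
Syllabifying with onset maximization leaves /k/ stranded (at most one coda consonant is licensed; onsets are limited to one consonant).
Each unlicensed consonant becomes the onset of a new syllable: /k/ → /ke/.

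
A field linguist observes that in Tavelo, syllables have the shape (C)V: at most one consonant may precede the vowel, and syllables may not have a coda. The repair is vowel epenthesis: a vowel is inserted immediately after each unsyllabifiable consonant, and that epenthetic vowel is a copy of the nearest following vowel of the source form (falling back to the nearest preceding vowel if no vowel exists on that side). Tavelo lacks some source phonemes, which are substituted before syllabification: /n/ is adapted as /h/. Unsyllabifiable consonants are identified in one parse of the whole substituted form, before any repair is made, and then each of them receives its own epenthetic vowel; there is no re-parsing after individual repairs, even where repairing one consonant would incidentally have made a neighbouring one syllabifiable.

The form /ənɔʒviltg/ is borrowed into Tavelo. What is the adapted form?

əhɔʒivilitigi

Substitution: /n/ → /h/, giving /əhɔʒviltg/.
The consonants /ʒ/, /l/, /t/, /g/ cannot be parsed into a legal (C)V syllable (no codas are permitted; onsets are limited to one consonant).
Epenthesis after each stranded consonant: /ʒ/ → /ʒi/, /l/ → /li/, /t/ → /ti/, /g/ → /gi/.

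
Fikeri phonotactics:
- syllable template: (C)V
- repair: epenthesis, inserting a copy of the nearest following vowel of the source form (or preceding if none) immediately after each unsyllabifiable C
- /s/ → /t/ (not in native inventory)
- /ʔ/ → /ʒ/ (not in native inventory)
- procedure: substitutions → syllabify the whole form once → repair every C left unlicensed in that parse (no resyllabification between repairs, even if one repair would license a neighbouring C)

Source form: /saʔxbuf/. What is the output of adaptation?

taʒuxubufu

Substitution: /s/ → /t/, /ʔ/ → /ʒ/, giving /taʒxbuf/.
The consonants /ʒ/, /x/, /f/ cannot be parsed into a legal (C)V syllable (no codas are permitted; onsets are limited to one consonant).
Each unlicensed consonant becomes the onset of a new syllable: /ʒ/ → /ʒu/, /x/ → /xu/, /f/ → /fu/.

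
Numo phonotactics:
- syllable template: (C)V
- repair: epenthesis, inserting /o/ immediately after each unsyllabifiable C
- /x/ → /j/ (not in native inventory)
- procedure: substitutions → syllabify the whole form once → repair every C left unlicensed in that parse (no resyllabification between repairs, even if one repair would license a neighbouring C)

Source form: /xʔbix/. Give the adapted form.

joʔobijo

Substitution: /x/ → /j/, giving /jʔbij/.
Under (C)V, the unsyllabifiable consonants are /j/, /ʔ/, /j/ (no codas are permitted; onsets are limited to one consonant).
Inserting the epenthetic vowel yields /j/ → /jo/, /ʔ/ → /ʔo/, /j/ → /jo/.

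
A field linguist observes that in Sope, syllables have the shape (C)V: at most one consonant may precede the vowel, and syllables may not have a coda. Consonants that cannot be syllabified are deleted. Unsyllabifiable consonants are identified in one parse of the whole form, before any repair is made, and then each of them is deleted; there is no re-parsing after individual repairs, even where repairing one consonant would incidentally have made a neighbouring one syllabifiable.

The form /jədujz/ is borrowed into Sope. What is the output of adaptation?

jədu

Syllabifying with onset maximization leaves /j/, /z/ stranded (no codas are permitted; onsets are limited to one consonant).
Deleting the stranded consonants removes /j/, /z/.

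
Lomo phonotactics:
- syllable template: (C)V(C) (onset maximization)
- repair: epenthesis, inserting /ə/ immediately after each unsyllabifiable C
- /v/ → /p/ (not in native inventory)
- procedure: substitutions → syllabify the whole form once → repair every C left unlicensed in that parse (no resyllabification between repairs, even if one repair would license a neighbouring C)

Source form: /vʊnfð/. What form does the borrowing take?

pʊnfəðə

Substitution: /v/ → /p/, giving /pʊnfð/.
Syllabifying with onset maximization leaves /f/, /ð/ stranded (at most one coda consonant is licensed; onsets are limited to one consonant).
Each unlicensed consonant becomes the onset of a new syllable: /f/ → /fə/, /ð/ → /ðə/.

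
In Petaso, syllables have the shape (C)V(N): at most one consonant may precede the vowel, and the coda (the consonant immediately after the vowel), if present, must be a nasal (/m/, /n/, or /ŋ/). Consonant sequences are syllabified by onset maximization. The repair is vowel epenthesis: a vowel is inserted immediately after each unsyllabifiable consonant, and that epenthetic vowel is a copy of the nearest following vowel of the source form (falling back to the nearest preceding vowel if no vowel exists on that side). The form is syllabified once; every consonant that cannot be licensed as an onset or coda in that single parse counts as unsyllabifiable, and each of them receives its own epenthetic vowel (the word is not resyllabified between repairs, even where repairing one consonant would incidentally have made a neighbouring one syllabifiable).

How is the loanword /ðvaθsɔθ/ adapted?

ðavaθɔsɔθɔ

Under (C)V(N), the unsyllabifiable consonants are /ð/, /θ/, /θ/ (only a nasal (/m/, /n/, or /ŋ/) is licensed in coda position; onsets are limited to one consonant).
Inserting the epenthetic vowel yields /ð/ → /ða/, /θ/ → /θɔ/, /θ/ → /θɔ/.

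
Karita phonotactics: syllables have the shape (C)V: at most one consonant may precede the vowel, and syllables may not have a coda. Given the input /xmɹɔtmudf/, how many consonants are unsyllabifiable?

Syllabifying with onset maximization leaves /x/, /m/, /t/, /d/, /f/ stranded (no codas are permitted; onsets are limited to one consonant).

5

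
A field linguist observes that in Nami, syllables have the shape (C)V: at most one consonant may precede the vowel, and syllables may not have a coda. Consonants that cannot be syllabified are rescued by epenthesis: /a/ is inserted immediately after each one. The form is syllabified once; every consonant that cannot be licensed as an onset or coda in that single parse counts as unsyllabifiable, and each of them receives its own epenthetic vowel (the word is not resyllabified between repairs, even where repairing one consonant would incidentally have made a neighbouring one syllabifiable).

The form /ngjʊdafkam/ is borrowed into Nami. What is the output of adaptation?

nagajʊdafakama

Syllabifying with onset maximization leaves /n/, /g/, /f/, /m/ stranded (no codas are permitted; onsets are limited to one consonant).
Each unlicensed consonant becomes the onset of a new syllable: /n/ → /na/, /g/ → /ga/, /f/ → /fa/, /m/ → /ma/.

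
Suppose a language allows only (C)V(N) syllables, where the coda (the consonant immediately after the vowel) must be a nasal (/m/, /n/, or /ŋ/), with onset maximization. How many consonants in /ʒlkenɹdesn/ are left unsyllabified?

5

The consonants /ʒ/, /l/, /ɹ/, /s/, /n/ cannot be parsed into a legal (C)V(N) syllable (only a nasal (/m/, /n/, or /ŋ/) is licensed in coda position; onsets are limited to one consonant).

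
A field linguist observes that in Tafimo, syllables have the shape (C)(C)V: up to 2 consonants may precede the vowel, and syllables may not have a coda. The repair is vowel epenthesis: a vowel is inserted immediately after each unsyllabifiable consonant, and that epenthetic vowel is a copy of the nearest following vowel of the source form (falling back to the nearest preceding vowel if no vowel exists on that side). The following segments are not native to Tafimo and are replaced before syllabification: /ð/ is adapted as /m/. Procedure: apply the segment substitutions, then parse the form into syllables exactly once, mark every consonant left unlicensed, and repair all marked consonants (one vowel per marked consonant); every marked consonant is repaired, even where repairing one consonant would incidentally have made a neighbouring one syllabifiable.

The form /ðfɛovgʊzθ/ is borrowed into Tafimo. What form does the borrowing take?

Substitution: /ð/ → /m/, giving /mfɛovgʊzθ/.
Syllabifying with onset maximization leaves /z/, /θ/ stranded (no codas are permitted; onsets may contain at most 2 consonants).
Each unlicensed consonant becomes the onset of a new syllable: /z/ → /zʊ/, /θ/ → /θʊ/.

mfɛovgʊzʊθʊ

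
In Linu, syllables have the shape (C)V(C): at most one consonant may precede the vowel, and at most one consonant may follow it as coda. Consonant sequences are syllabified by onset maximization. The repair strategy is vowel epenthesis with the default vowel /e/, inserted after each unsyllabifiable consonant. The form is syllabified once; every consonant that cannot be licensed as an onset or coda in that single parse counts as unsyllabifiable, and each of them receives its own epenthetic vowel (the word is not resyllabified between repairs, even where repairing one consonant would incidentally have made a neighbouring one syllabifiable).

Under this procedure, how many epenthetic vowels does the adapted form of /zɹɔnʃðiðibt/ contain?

3

The unsyllabifiable consonants are /z/, /ʃ/, /t/; each receives one epenthetic vowel.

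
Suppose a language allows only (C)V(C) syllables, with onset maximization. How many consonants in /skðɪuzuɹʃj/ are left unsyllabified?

4

The consonants /s/, /k/, /ʃ/, /j/ cannot be parsed into a legal (C)V(C) syllable (at most one coda consonant is licensed; onsets are limited to one consonant).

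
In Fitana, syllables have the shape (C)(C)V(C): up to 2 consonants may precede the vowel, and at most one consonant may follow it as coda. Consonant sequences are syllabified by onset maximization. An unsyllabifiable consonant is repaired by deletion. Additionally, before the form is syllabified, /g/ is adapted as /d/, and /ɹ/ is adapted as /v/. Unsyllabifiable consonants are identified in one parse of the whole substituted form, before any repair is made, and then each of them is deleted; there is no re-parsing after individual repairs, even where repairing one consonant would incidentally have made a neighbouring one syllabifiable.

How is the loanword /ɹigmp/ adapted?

Substitution: /ɹ/ → /v/, /g/ → /d/, giving /vidmp/.
The consonants /m/, /p/ cannot be parsed into a legal (C)(C)V(C) syllable (at most one coda consonant is licensed; onsets may contain at most 2 consonants).
Deleting the stranded consonants removes /m/, /p/.

vid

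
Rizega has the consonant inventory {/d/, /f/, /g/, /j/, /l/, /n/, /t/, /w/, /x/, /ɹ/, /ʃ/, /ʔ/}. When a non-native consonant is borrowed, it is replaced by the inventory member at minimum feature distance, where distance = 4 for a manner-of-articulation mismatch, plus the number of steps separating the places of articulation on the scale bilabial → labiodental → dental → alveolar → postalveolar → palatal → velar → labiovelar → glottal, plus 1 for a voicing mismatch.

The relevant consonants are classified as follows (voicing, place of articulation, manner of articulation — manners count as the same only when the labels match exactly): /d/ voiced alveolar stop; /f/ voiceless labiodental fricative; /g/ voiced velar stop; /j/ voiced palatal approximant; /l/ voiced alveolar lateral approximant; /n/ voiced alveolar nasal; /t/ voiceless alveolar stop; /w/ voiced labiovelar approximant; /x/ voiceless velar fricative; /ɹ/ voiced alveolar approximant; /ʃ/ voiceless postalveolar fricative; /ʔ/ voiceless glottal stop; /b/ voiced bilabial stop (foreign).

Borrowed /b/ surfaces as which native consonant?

d

/d/ is closest: same manner (stop), place distance 3 (bilabial→alveolar), same voicing; total 3. Next closest is /t/ at distance 4.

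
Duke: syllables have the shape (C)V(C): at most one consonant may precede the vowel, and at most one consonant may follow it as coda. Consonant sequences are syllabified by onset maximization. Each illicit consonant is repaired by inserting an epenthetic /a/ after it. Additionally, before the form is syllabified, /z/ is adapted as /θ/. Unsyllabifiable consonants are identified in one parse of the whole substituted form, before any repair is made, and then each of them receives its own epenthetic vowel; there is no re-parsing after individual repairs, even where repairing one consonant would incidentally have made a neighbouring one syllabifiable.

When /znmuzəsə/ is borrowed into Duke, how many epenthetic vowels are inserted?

2

After substitution the input is /θnmuθəsə/.
The unsyllabifiable consonants are /θ/, /n/; each receives one epenthetic vowel.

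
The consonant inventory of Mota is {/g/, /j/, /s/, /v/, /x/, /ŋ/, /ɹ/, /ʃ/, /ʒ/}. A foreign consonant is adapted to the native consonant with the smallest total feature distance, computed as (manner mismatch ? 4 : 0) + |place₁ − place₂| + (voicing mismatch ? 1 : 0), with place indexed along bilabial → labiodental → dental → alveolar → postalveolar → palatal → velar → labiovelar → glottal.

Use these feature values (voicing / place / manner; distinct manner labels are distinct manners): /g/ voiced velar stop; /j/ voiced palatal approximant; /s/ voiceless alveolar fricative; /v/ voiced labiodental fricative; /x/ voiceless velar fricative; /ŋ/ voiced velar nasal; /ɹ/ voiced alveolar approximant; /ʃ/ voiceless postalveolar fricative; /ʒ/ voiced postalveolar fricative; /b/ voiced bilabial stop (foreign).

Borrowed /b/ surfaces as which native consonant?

/v/ is closest: manner differs (stop→fricative, +4), place distance 1 (bilabial→labiodental), same voicing; total 5. Next closest is /g/ at distance 6.

v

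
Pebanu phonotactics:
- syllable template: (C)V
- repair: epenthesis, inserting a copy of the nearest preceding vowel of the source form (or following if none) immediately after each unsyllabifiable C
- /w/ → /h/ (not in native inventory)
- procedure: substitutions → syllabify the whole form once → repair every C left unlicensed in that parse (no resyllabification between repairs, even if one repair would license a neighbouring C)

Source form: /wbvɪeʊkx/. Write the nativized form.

hɪbɪvɪeʊkʊxʊ

Substitution: /w/ → /h/, giving /hbvɪeʊkx/.
Under (C)V, the unsyllabifiable consonants are /h/, /b/, /k/, /x/ (no codas are permitted; onsets are limited to one consonant).
Inserting the epenthetic vowel yields /h/ → /hɪ/, /b/ → /bɪ/, /k/ → /kʊ/, /x/ → /xʊ/.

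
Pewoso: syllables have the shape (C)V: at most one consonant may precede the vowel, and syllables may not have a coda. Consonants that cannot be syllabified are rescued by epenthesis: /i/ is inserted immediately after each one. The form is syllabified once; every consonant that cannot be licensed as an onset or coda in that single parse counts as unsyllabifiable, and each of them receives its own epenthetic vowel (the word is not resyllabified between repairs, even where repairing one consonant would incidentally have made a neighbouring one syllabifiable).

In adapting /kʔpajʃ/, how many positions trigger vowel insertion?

The unsyllabifiable consonants are /k/, /ʔ/, /j/, /ʃ/; each receives one epenthetic vowel.

4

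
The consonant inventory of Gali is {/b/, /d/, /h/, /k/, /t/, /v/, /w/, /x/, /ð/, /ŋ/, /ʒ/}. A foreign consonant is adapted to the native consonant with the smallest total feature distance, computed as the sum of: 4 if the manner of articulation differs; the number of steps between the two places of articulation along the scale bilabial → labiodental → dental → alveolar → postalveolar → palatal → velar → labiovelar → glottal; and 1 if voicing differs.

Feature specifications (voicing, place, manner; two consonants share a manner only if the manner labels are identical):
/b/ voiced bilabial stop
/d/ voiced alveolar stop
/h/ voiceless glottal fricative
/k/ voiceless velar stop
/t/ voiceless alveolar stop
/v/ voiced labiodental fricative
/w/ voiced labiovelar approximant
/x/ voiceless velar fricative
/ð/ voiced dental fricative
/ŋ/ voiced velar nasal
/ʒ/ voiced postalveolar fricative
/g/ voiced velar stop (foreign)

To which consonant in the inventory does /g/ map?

/k/ is closest: same manner (stop), place distance 0 (velar→velar), voicing differs (+1); total 1. Next closest is /d/ at distance 3.

k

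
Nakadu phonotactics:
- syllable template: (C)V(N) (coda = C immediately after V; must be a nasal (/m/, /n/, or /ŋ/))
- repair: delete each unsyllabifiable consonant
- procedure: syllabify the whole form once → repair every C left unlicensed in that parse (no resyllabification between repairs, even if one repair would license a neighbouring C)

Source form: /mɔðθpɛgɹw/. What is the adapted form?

The consonants /ð/, /θ/, /g/, /ɹ/, /w/ cannot be parsed into a legal (C)V(N) syllable (only a nasal (/m/, /n/, or /ŋ/) is licensed in coda position; onsets are limited to one consonant).
Deletion applies to /ð/, /θ/, /g/, /ɹ/, /w/.

mɔpɛ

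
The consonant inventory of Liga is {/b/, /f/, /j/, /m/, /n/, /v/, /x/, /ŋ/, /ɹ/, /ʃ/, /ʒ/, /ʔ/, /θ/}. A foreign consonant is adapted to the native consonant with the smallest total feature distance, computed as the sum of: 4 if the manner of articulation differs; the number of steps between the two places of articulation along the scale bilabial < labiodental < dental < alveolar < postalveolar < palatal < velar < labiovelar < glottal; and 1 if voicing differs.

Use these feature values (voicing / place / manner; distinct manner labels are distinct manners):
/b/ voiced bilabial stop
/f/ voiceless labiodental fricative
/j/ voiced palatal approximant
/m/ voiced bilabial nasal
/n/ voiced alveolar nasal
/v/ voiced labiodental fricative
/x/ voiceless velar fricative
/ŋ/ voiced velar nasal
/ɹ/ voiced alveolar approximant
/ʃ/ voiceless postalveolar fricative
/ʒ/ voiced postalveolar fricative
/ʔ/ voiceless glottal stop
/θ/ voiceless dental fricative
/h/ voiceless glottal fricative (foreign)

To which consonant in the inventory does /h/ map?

x

/x/ is closest: same manner (fricative), place distance 2 (glottal→velar), same voicing; total 2. Next closest is /ʃ/ at distance 4.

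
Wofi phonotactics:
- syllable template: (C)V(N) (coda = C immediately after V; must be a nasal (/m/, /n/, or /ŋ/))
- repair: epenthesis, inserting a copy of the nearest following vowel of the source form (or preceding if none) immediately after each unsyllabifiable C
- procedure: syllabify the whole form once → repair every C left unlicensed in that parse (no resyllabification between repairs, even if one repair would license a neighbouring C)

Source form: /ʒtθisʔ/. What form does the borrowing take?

ʒitiθisiʔi

Under (C)V(N), the unsyllabifiable consonants are /ʒ/, /t/, /s/, /ʔ/ (only a nasal (/m/, /n/, or /ŋ/) is licensed in coda position; onsets are limited to one consonant).
Epenthesis after each stranded consonant: /ʒ/ → /ʒi/, /t/ → /ti/, /s/ → /si/, /ʔ/ → /ʔi/.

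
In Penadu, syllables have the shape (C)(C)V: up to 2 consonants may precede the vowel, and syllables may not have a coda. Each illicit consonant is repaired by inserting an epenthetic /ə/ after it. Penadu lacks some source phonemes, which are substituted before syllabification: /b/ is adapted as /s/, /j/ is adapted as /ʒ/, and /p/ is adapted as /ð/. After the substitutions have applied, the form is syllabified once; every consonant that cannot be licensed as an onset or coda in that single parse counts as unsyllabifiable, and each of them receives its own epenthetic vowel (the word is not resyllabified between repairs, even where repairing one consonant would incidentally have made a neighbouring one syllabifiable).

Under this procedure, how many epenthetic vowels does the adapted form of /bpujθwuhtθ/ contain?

After substitution the input is /sðuʒθwuhtθ/.
The unsyllabifiable consonants are /ʒ/, /h/, /t/, /θ/; each receives one epenthetic vowel.

4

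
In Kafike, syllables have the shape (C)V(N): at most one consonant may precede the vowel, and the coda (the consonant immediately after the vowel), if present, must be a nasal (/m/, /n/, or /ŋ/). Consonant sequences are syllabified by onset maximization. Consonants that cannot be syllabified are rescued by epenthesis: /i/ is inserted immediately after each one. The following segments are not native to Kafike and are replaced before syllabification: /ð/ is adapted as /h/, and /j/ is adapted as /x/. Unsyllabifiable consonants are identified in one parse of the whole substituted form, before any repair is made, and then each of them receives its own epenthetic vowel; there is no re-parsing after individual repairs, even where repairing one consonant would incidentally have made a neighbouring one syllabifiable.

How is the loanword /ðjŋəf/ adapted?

Substitution: /ð/ → /h/, /j/ → /x/, giving /hxŋəf/.
Syllabifying with onset maximization leaves /h/, /x/, /f/ stranded (only a nasal (/m/, /n/, or /ŋ/) is licensed in coda position; onsets are limited to one consonant).
Epenthesis after each stranded consonant: /h/ → /hi/, /x/ → /xi/, /f/ → /fi/.

hixiŋəfi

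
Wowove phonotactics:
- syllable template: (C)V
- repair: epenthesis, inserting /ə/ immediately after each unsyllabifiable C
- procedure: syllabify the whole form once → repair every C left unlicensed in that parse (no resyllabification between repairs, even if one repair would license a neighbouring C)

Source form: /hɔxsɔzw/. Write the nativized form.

hɔxəsɔzəwə

The consonants /x/, /z/, /w/ cannot be parsed into a legal (C)V syllable (no codas are permitted; onsets are limited to one consonant).
Inserting the epenthetic vowel yields /x/ → /xə/, /z/ → /zə/, /w/ → /wə/.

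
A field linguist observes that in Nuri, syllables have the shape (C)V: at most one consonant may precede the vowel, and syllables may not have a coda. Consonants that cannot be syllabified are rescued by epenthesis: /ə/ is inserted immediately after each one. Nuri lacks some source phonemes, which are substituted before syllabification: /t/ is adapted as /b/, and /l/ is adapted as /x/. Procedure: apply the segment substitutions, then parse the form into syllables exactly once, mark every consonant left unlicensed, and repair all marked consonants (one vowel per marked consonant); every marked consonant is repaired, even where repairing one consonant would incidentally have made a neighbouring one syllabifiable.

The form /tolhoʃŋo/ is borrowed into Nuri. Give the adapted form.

boxəhoʃəŋo

Substitution: /t/ → /b/, /l/ → /x/, giving /boxhoʃŋo/.
Syllabifying with onset maximization leaves /x/, /ʃ/ stranded (no codas are permitted; onsets are limited to one consonant).
Inserting the epenthetic vowel yields /x/ → /xə/, /ʃ/ → /ʃə/.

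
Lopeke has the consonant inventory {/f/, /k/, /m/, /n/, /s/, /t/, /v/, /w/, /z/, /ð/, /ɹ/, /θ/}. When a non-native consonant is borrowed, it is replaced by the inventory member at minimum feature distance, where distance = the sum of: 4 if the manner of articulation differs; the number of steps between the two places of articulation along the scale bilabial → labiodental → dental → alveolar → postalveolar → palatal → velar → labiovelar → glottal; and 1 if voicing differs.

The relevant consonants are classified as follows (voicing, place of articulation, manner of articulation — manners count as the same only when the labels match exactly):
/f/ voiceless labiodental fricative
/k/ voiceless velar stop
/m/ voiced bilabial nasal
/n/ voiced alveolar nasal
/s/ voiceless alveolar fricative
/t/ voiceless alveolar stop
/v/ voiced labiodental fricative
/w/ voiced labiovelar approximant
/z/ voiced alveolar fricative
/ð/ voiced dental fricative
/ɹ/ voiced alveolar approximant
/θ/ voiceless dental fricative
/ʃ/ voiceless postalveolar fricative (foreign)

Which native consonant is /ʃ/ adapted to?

s

/s/ is closest: same manner (fricative), place distance 1 (postalveolar→alveolar), same voicing; total 1. Next closest is /z/ at distance 2.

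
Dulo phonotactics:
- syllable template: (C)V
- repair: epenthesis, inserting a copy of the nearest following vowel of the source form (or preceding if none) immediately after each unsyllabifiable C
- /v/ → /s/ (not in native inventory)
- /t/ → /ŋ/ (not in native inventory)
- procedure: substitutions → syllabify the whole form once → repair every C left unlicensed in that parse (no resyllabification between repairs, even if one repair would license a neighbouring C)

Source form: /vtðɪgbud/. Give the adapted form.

sɪŋɪðɪgubudu

Substitution: /v/ → /s/, /t/ → /ŋ/, giving /sŋðɪgbud/.
Syllabifying with onset maximization leaves /s/, /ŋ/, /g/, /d/ stranded (no codas are permitted; onsets are limited to one consonant).
Each unlicensed consonant becomes the onset of a new syllable: /s/ → /sɪ/, /ŋ/ → /ŋɪ/, /g/ → /gu/, /d/ → /du/.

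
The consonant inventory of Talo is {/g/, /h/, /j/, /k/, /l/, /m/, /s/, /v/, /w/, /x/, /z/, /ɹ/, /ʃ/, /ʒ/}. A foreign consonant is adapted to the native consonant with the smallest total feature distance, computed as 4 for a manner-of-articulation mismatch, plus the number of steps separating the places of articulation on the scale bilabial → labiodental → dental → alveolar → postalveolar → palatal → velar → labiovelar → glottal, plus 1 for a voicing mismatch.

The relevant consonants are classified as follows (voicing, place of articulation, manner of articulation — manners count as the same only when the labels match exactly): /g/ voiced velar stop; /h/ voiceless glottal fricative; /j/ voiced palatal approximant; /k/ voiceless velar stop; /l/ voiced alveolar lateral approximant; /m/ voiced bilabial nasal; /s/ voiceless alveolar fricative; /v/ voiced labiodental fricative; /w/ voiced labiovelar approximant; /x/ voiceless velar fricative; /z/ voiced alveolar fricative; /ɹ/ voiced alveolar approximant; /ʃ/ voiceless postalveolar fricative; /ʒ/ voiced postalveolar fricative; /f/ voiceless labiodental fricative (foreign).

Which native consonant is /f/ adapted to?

v

/v/ is closest: same manner (fricative), place distance 0 (labiodental→labiodental), voicing differs (+1); total 1. Next closest is /s/ at distance 2.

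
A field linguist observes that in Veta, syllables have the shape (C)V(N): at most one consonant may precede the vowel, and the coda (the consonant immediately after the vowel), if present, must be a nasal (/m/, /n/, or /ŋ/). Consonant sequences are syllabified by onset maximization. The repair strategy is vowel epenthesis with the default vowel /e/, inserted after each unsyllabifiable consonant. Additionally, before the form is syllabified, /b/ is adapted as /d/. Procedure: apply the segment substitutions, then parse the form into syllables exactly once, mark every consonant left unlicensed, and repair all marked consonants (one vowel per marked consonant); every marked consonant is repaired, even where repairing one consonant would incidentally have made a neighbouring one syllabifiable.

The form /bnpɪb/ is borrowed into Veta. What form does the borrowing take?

denepɪde

Substitution: /b/ → /d/, giving /dnpɪd/.
Syllabifying with onset maximization leaves /d/, /n/, /d/ stranded (only a nasal (/m/, /n/, or /ŋ/) is licensed in coda position; onsets are limited to one consonant).
Each unlicensed consonant becomes the onset of a new syllable: /d/ → /de/, /n/ → /ne/, /d/ → /de/.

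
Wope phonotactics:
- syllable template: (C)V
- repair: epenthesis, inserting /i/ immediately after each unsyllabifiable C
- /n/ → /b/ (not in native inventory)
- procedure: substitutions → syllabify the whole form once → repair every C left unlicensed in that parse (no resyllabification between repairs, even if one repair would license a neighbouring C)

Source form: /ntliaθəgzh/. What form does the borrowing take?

Substitution: /n/ → /b/, giving /btliaθəgzh/.
Syllabifying with onset maximization leaves /b/, /t/, /g/, /z/, /h/ stranded (no codas are permitted; onsets are limited to one consonant).
Epenthesis after each stranded consonant: /b/ → /bi/, /t/ → /ti/, /g/ → /gi/, /z/ → /zi/, /h/ → /hi/.

bitiliaθəgizihi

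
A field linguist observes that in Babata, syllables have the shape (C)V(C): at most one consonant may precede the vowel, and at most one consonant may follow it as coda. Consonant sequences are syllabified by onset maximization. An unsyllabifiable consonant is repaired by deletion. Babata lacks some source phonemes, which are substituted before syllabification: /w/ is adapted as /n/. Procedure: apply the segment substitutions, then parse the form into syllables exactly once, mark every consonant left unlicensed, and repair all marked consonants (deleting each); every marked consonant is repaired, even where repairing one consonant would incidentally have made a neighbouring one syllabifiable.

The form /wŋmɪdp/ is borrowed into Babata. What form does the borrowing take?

mɪd

Substitution: /w/ → /n/, giving /nŋmɪdp/.
Syllabifying with onset maximization leaves /n/, /ŋ/, /p/ stranded (at most one coda consonant is licensed; onsets are limited to one consonant).
Each unlicensed consonant is deleted: /n/, /ŋ/, /p/.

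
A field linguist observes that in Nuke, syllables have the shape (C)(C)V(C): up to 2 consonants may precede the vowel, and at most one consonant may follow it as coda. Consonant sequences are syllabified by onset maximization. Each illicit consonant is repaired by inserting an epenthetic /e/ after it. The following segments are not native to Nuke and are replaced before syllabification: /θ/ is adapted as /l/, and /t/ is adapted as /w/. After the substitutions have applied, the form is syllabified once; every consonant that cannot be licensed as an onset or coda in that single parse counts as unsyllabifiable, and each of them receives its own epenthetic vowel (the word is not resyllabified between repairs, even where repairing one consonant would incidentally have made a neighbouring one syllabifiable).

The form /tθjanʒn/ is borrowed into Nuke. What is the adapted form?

weljanʒene

Substitution: /t/ → /w/, /θ/ → /l/, giving /wljanʒn/.
Syllabifying with onset maximization leaves /w/, /ʒ/, /n/ stranded (at most one coda consonant is licensed; onsets may contain at most 2 consonants).
Epenthesis after each stranded consonant: /w/ → /we/, /ʒ/ → /ʒe/, /n/ → /ne/.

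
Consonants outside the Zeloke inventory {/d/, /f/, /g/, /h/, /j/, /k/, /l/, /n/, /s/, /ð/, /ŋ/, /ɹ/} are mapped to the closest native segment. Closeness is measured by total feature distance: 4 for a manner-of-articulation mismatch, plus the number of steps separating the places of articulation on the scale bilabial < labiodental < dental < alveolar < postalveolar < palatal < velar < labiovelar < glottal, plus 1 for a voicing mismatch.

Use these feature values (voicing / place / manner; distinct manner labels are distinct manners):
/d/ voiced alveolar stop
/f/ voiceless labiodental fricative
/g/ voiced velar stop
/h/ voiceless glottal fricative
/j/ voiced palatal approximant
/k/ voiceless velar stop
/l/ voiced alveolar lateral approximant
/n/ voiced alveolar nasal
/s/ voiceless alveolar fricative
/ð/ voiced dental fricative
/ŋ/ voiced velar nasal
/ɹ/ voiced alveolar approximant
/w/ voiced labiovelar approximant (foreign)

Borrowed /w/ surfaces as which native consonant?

/j/ is closest: same manner (approximant), place distance 2 (labiovelar→palatal), same voicing; total 2. Next closest is /ɹ/ at distance 4.

j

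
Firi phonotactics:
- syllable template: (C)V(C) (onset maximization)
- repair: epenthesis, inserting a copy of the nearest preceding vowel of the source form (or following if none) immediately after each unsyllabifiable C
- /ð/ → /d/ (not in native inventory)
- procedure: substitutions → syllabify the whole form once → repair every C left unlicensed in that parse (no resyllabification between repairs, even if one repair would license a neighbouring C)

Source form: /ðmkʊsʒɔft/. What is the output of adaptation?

dʊmʊkʊsʒɔftɔ

Substitution: /ð/ → /d/, giving /dmkʊsʒɔft/.
Under (C)V(C), the unsyllabifiable consonants are /d/, /m/, /t/ (at most one coda consonant is licensed; onsets are limited to one consonant).
Inserting the epenthetic vowel yields /d/ → /dʊ/, /m/ → /mʊ/, /t/ → /tɔ/.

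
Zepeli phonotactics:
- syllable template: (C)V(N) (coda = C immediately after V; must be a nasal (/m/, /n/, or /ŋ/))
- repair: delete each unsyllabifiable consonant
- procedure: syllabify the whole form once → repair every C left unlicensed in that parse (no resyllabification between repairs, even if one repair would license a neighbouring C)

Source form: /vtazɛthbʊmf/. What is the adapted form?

tazɛbʊm

Syllabifying with onset maximization leaves /v/, /t/, /h/, /f/ stranded (only a nasal (/m/, /n/, or /ŋ/) is licensed in coda position; onsets are limited to one consonant).
Deletion applies to /v/, /t/, /h/, /f/.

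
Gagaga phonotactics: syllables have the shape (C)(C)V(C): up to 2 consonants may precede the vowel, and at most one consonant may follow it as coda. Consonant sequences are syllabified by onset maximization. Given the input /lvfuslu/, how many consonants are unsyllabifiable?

The consonants /l/ cannot be parsed into a legal (C)(C)V(C) syllable (at most one coda consonant is licensed; onsets may contain at most 2 consonants).

1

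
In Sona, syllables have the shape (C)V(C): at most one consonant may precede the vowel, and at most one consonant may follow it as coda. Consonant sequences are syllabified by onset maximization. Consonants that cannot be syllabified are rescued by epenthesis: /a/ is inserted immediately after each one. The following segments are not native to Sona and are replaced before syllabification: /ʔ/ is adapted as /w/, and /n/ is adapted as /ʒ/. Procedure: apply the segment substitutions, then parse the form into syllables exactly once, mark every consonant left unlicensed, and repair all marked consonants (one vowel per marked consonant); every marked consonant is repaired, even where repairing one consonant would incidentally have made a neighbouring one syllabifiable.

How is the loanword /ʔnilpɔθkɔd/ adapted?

waʒilpɔθkɔd

Substitution: /ʔ/ → /w/, /n/ → /ʒ/, giving /wʒilpɔθkɔd/.
The consonants /w/ cannot be parsed into a legal (C)V(C) syllable (at most one coda consonant is licensed; onsets are limited to one consonant).
Each unlicensed consonant becomes the onset of a new syllable: /w/ → /wa/.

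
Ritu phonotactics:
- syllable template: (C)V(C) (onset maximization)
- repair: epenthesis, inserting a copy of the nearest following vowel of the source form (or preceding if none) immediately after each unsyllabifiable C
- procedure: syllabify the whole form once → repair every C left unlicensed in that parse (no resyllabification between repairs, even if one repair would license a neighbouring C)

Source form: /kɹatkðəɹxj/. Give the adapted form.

Under (C)V(C), the unsyllabifiable consonants are /k/, /k/, /x/, /j/ (at most one coda consonant is licensed; onsets are limited to one consonant).
Each unlicensed consonant becomes the onset of a new syllable: /k/ → /ka/, /k/ → /kə/, /x/ → /xə/, /j/ → /jə/.

kaɹatkəðəɹxəjə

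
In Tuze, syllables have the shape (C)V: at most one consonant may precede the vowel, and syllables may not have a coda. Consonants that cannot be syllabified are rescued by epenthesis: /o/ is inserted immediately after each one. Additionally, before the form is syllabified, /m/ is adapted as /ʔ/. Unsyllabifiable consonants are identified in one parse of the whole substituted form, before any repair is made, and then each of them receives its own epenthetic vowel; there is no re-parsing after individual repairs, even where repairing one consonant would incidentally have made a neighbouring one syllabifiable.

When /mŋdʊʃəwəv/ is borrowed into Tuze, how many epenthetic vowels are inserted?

3

After substitution the input is /ʔŋdʊʃəwəv/.
The unsyllabifiable consonants are /ʔ/, /ŋ/, /v/; each receives one epenthetic vowel.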